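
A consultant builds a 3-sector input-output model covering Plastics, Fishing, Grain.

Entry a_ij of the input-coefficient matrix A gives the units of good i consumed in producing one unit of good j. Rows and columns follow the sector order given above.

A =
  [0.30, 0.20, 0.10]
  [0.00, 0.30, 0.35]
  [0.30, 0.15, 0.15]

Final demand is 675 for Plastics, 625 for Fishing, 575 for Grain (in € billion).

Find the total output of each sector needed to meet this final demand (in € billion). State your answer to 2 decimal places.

I − A =
  [   0.70    -0.20    -0.10]
  [   0.00     0.70    -0.35]
  [  -0.30    -0.15     0.85]
Cofactors of I−A, C_ij = (−1)^(i+j)·(minor ij) (rows/columns in the sector order above):
  C_11 = (0.70)(0.85) − (-0.35)(-0.15) = 0.5425
  C_12 = −[(0.00)(0.85) − (-0.35)(-0.30)] = 0.1050
  C_13 = (0.00)(-0.15) − (0.70)(-0.30) = 0.2100
  C_21 = −[(-0.20)(0.85) − (-0.10)(-0.15)] = 0.1850
  C_22 = (0.70)(0.85) − (-0.10)(-0.30) = 0.5650
  C_23 = −[(0.70)(-0.15) − (-0.20)(-0.30)] = 0.1650
  C_31 = (-0.20)(-0.35) − (-0.10)(0.70) = 0.1400
  C_32 = −[(0.70)(-0.35) − (-0.10)(0.00)] = 0.2450
  C_33 = (0.70)(0.70) − (-0.20)(0.00) = 0.4900
det(I−A) = Σ_j (I−A)_1j·C_1j = (0.70)(0.5425) + (-0.20)(0.1050) + (-0.10)(0.2100) = 0.33775
adj(I−A) = Cᵀ =
  [ 0.5425   0.1850   0.1400]
  [ 0.1050   0.5650   0.2450]
  [ 0.2100   0.1650   0.4900]
(I − A)⁻¹ = adj(I−A) / det(I−A) ≈
  [   1.6062     0.5477     0.4145]
  [   0.3109     1.6728     0.7254]
  [   0.6218     0.4885     1.4508]
x = (I − A)⁻¹ d = adj(I−A)·d / det(I−A), with det(I−A) = 0.33775:
  x_P = (0.5425·675 + 0.1850·625 + 0.1400·575) / 0.33775 = 562.3125 / 0.33775 ≈ 1664.88
  x_F = (0.1050·675 + 0.5650·625 + 0.2450·575) / 0.33775 = 564.875 / 0.33775 ≈ 1672.46
  x_G = (0.2100·675 + 0.1650·625 + 0.4900·575) / 0.33775 = 526.625 / 0.33775 ≈ 1559.22

x_P = 1664.88, x_F = 1672.46, x_G = 1559.22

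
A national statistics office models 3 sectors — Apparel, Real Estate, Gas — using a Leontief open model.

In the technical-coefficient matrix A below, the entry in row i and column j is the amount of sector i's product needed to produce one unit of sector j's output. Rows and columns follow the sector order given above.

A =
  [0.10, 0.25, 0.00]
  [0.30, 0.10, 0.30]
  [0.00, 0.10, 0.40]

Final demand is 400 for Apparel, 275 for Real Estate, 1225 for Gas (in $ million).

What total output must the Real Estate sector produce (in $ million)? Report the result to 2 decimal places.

I − A =
  [   0.90    -0.25     0.00]
  [  -0.30     0.90    -0.30]
  [   0.00    -0.10     0.60]
Cofactors of I−A, C_ij = (−1)^(i+j)·(minor ij) (rows/columns in the sector order above):
  C_11 = (0.90)(0.60) − (-0.30)(-0.10) = 0.5100
  C_12 = −[(-0.30)(0.60) − (-0.30)(0.00)] = 0.1800
  C_13 = (-0.30)(-0.10) − (0.90)(0.00) = 0.0300
  C_21 = −[(-0.25)(0.60) − (0.00)(-0.10)] = 0.1500
  C_22 = (0.90)(0.60) − (0.00)(0.00) = 0.5400
  C_23 = −[(0.90)(-0.10) − (-0.25)(0.00)] = 0.0900
  C_31 = (-0.25)(-0.30) − (0.00)(0.90) = 0.0750
  C_32 = −[(0.90)(-0.30) − (0.00)(-0.30)] = 0.2700
  C_33 = (0.90)(0.90) − (-0.25)(-0.30) = 0.7350
det(I−A) = Σ_j (I−A)_1j·C_1j = (0.90)(0.5100) + (-0.25)(0.1800) + (0.00)(0.0300) = 0.4140
adj(I−A) = Cᵀ =
  [ 0.5100   0.1500   0.0750]
  [ 0.1800   0.5400   0.2700]
  [ 0.0300   0.0900   0.7350]
(I − A)⁻¹ = adj(I−A) / det(I−A) ≈
  [   1.2319     0.3623     0.1812]
  [   0.4348     1.3043     0.6522]
  [   0.0725     0.2174     1.7754]
x = (I − A)⁻¹ d = adj(I−A)·d / det(I−A), with det(I−A) = 0.4140:
  x_1 = (0.5100·400 + 0.1500·275 + 0.0750·1225) / 0.4140 = 337.125 / 0.4140 ≈ 814.31
  x_2 = (0.1800·400 + 0.5400·275 + 0.2700·1225) / 0.4140 = 551.25 / 0.4140 ≈ 1331.52
  x_3 = (0.0300·400 + 0.0900·275 + 0.7350·1225) / 0.4140 = 937.125 / 0.4140 ≈ 2263.59

x_2 = 1331.52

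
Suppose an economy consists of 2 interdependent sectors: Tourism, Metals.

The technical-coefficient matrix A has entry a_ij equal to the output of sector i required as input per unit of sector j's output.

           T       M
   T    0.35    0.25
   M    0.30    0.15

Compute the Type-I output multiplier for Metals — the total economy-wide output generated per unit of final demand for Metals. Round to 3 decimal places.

I − A =
  [   0.65    -0.25]
  [  -0.30     0.85]
det(I−A) = (0.65)(0.85) − (-0.25)(-0.30) = 0.4775
adj(I−A) = [[0.85, 0.25], [0.30, 0.65]]
(I − A)⁻¹ = adj(I−A) / det(I−A) ≈
  [   1.7801     0.5236]
  [   0.6283     1.3613]
The output multiplier for sector j is the column-j sum of the Leontief inverse (I − A)⁻¹ = adj(I−A) / det(I−A).
Column M of adj(I−A): (0.25, 0.65); det(I−A) = 0.4775.
m_M = (0.25 + 0.65) / 0.4775 = 0.90 / 0.4775 ≈ 1.885.

m_M = 1.885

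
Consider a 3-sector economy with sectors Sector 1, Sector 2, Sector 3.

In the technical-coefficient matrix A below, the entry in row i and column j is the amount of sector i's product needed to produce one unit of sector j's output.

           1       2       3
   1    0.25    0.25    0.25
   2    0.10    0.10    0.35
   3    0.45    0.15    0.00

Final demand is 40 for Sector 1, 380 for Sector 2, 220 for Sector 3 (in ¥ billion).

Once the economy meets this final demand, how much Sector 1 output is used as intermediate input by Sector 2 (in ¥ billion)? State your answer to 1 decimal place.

I − A =
  [   0.75    -0.25    -0.25]
  [  -0.10     0.90    -0.35]
  [  -0.45    -0.15     1.00]
Cofactors of I−A, C_ij = (−1)^(i+j)·(minor ij) (rows/columns in the sector order above):
  C_11 = (0.90)(1.00) − (-0.35)(-0.15) = 0.8475
  C_12 = −[(-0.10)(1.00) − (-0.35)(-0.45)] = 0.2575
  C_13 = (-0.10)(-0.15) − (0.90)(-0.45) = 0.4200
  C_21 = −[(-0.25)(1.00) − (-0.25)(-0.15)] = 0.2875
  C_22 = (0.75)(1.00) − (-0.25)(-0.45) = 0.6375
  C_23 = −[(0.75)(-0.15) − (-0.25)(-0.45)] = 0.2250
  C_31 = (-0.25)(-0.35) − (-0.25)(0.90) = 0.3125
  C_32 = −[(0.75)(-0.35) − (-0.25)(-0.10)] = 0.2875
  C_33 = (0.75)(0.90) − (-0.25)(-0.10) = 0.6500
det(I−A) = Σ_j (I−A)_1j·C_1j = (0.75)(0.8475) + (-0.25)(0.2575) + (-0.25)(0.4200) = 0.46625
adj(I−A) = Cᵀ =
  [ 0.8475   0.2875   0.3125]
  [ 0.2575   0.6375   0.2875]
  [ 0.4200   0.2250   0.6500]
(I − A)⁻¹ = adj(I−A) / det(I−A) ≈
  [   1.8177     0.6166     0.6702]
  [   0.5523     1.3673     0.6166]
  [   0.9008     0.4826     1.3941]
First solve x = (I − A)⁻¹ d = adj(I−A)·d / det(I−A); in particular x_2 = (0.2575·40 + 0.6375·380 + 0.2875·220) / 0.46625 = 315.80 / 0.46625 ≈ 677.319.
Intermediate flow from 1 to 2: z_12 = a_12 · x_2 = 0.25 × 315.80 / 0.46625 = 78.95 / 0.46625 ≈ 169.3.

z_12 = 169.3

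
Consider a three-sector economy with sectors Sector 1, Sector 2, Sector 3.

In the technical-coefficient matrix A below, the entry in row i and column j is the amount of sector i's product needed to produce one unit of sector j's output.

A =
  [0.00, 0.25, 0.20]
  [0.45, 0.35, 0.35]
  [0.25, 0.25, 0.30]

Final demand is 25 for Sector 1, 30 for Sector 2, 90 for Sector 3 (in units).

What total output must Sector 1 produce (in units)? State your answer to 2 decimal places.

x_1 = 167.61

I − A =
  [   1.00    -0.25    -0.20]
  [  -0.45     0.65    -0.35]
  [  -0.25    -0.25     0.70]
Cofactors of I−A, C_ij = (−1)^(i+j)·(minor ij) (rows/columns in the sector order above):
  C_11 = (0.65)(0.70) − (-0.35)(-0.25) = 0.3675
  C_12 = −[(-0.45)(0.70) − (-0.35)(-0.25)] = 0.4025
  C_13 = (-0.45)(-0.25) − (0.65)(-0.25) = 0.2750
  C_21 = −[(-0.25)(0.70) − (-0.20)(-0.25)] = 0.2250
  C_22 = (1.00)(0.70) − (-0.20)(-0.25) = 0.6500
  C_23 = −[(1.00)(-0.25) − (-0.25)(-0.25)] = 0.3125
  C_31 = (-0.25)(-0.35) − (-0.20)(0.65) = 0.2175
  C_32 = −[(1.00)(-0.35) − (-0.20)(-0.45)] = 0.4400
  C_33 = (1.00)(0.65) − (-0.25)(-0.45) = 0.5375
det(I−A) = Σ_j (I−A)_1j·C_1j = (1.00)(0.3675) + (-0.25)(0.4025) + (-0.20)(0.2750) = 0.211875
adj(I−A) = Cᵀ =
  [ 0.3675   0.2250   0.2175]
  [ 0.4025   0.6500   0.4400]
  [ 0.2750   0.3125   0.5375]
(I − A)⁻¹ = adj(I−A) / det(I−A) ≈
  [   1.7345     1.0619     1.0265]
  [   1.8997     3.0678     2.0767]
  [   1.2979     1.4749     2.5369]
x = (I − A)⁻¹ d = adj(I−A)·d / det(I−A), with det(I−A) = 0.211875:
  x_1 = (0.3675·25 + 0.2250·30 + 0.2175·90) / 0.211875 = 35.5125 / 0.211875 ≈ 167.61
  x_2 = (0.4025·25 + 0.6500·30 + 0.4400·90) / 0.211875 = 69.1625 / 0.211875 ≈ 326.43
  x_3 = (0.2750·25 + 0.3125·30 + 0.5375·90) / 0.211875 = 64.625 / 0.211875 ≈ 305.01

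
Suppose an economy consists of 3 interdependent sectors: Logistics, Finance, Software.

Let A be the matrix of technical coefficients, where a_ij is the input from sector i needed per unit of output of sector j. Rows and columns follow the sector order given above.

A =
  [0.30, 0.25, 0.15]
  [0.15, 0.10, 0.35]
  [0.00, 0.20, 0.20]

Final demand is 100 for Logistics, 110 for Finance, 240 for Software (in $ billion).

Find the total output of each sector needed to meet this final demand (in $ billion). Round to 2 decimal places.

x_1 = 341.74, x_2 = 327.71, x_3 = 381.93

I − A =
  [   0.70    -0.25    -0.15]
  [  -0.15     0.90    -0.35]
  [   0.00    -0.20     0.80]
Cofactors of I−A, C_ij = (−1)^(i+j)·(minor ij) (rows/columns in the sector order above):
  C_11 = (0.90)(0.80) − (-0.35)(-0.20) = 0.6500
  C_12 = −[(-0.15)(0.80) − (-0.35)(0.00)] = 0.1200
  C_13 = (-0.15)(-0.20) − (0.90)(0.00) = 0.0300
  C_21 = −[(-0.25)(0.80) − (-0.15)(-0.20)] = 0.2300
  C_22 = (0.70)(0.80) − (-0.15)(0.00) = 0.5600
  C_23 = −[(0.70)(-0.20) − (-0.25)(0.00)] = 0.1400
  C_31 = (-0.25)(-0.35) − (-0.15)(0.90) = 0.2225
  C_32 = −[(0.70)(-0.35) − (-0.15)(-0.15)] = 0.2675
  C_33 = (0.70)(0.90) − (-0.25)(-0.15) = 0.5925
det(I−A) = Σ_j (I−A)_1j·C_1j = (0.70)(0.6500) + (-0.25)(0.1200) + (-0.15)(0.0300) = 0.4205
adj(I−A) = Cᵀ =
  [ 0.6500   0.2300   0.2225]
  [ 0.1200   0.5600   0.2675]
  [ 0.0300   0.1400   0.5925]
(I − A)⁻¹ = adj(I−A) / det(I−A) ≈
  [   1.5458     0.5470     0.5291]
  [   0.2854     1.3317     0.6361]
  [   0.0713     0.3329     1.4090]
x = (I − A)⁻¹ d = adj(I−A)·d / det(I−A), with det(I−A) = 0.4205:
  x_1 = (0.6500·100 + 0.2300·110 + 0.2225·240) / 0.4205 = 143.70 / 0.4205 ≈ 341.74
  x_2 = (0.1200·100 + 0.5600·110 + 0.2675·240) / 0.4205 = 137.80 / 0.4205 ≈ 327.71
  x_3 = (0.0300·100 + 0.1400·110 + 0.5925·240) / 0.4205 = 160.60 / 0.4205 ≈ 381.93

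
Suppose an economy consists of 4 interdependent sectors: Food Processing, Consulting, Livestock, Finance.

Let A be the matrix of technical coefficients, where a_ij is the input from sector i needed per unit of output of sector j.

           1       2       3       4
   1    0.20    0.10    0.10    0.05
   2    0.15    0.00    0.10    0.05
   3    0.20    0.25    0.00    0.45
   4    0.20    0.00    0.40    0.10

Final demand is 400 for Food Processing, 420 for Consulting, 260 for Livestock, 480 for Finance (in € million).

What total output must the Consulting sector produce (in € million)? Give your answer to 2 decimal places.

I − A =
  [   0.80    -0.10    -0.10    -0.05]
  [  -0.15     1.00    -0.10    -0.05]
  [  -0.20    -0.25     1.00    -0.45]
  [  -0.20     0.00    -0.40     0.90]
Compute the cofactors C_ij = (−1)^(i+j)·(3×3 minor ij) of I−A; the adjugate is their transpose:
adj(I−A) = Cᵀ =
  [ 0.692500   0.099500   0.121000   0.104500]
  [ 0.149000   0.535000   0.104500   0.090250]
  [ 0.306250   0.204500   0.695500   0.376125]
  [ 0.290000   0.113000   0.336000   0.739250]
det(I−A) = Σ_j (I−A)_1j·C_1j = (0.80)(0.692500) + (-0.10)(0.149000) + (-0.10)(0.306250) + (-0.05)(0.290000) = 0.493975
(I − A)⁻¹ = adj(I−A) / det(I−A) ≈
  [   1.4019     0.2014     0.2450     0.2115]
  [   0.3016     1.0831     0.2115     0.1827]
  [   0.6200     0.4140     1.4080     0.7614]
  [   0.5871     0.2288     0.6802     1.4965]
x = (I − A)⁻¹ d = adj(I−A)·d / det(I−A), with det(I−A) = 0.493975:
  x_1 = (0.692500·400 + 0.099500·420 + 0.121000·260 + 0.104500·480) / 0.493975 = 400.41 / 0.493975 ≈ 810.59
  x_2 = (0.149000·400 + 0.535000·420 + 0.104500·260 + 0.090250·480) / 0.493975 = 354.79 / 0.493975 ≈ 718.23
  x_3 = (0.306250·400 + 0.204500·420 + 0.695500·260 + 0.376125·480) / 0.493975 = 569.76 / 0.493975 ≈ 1153.42
  x_4 = (0.290000·400 + 0.113000·420 + 0.336000·260 + 0.739250·480) / 0.493975 = 605.66 / 0.493975 ≈ 1226.09

x_2 = 718.23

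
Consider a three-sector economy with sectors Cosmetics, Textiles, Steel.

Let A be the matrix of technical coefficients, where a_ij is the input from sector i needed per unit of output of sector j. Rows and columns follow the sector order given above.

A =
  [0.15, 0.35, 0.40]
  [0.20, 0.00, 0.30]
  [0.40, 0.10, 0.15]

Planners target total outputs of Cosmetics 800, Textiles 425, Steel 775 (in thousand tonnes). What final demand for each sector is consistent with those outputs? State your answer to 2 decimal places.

I − A =
  [   0.85    -0.35    -0.40]
  [  -0.20     1.00    -0.30]
  [  -0.40    -0.10     0.85]
d = (I − A) x:
  d_1 = (+0.85)·800 + (-0.35)·425 + (-0.40)·775 = 221.25
  d_2 = (-0.20)·800 + (+1.00)·425 + (-0.30)·775 = 32.50
  d_3 = (-0.40)·800 + (-0.10)·425 + (+0.85)·775 = 296.25

d_1 = 221.25, d_2 = 32.50, d_3 = 296.25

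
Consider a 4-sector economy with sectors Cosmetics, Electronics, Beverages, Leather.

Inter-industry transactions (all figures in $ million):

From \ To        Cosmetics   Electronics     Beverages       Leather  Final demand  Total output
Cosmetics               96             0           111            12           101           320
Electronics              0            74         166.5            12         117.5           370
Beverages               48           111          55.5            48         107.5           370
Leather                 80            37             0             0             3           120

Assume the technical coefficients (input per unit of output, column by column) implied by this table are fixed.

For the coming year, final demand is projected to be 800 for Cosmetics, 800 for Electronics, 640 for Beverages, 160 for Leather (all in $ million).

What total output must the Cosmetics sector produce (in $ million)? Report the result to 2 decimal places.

Technical coefficients a_ij = z_ij / X_j:
  a_11 = 96/320 = 0.30, a_21 = 0/320 = 0.00, a_31 = 48/320 = 0.15, a_41 = 80/320 = 0.25
  a_12 = 0/370 = 0.00, a_22 = 74/370 = 0.20, a_32 = 111/370 = 0.30, a_42 = 37/370 = 0.10
  a_13 = 111/370 = 0.30, a_23 = 166.5/370 = 0.45, a_33 = 55.5/370 = 0.15, a_43 = 0/370 = 0.00
  a_14 = 12/120 = 0.10, a_24 = 12/120 = 0.10, a_34 = 48/120 = 0.40, a_44 = 0/120 = 0.00
I − A =
  [   0.70     0.00    -0.30    -0.10]
  [   0.00     0.80    -0.45    -0.10]
  [  -0.15    -0.30     0.85    -0.40]
  [  -0.25    -0.10     0.00     1.00]
Compute the cofactors C_ij = (−1)^(i+j)·(3×3 minor ij) of I−A; the adjugate is their transpose:
adj(I−A) = Cᵀ =
  [ 0.51850   0.11050   0.24150   0.15950]
  [ 0.13375   0.49875   0.31125   0.18775]
  [ 0.20600   0.23200   0.53300   0.25700]
  [ 0.14300   0.07750   0.09150   0.34550]
det(I−A) = Σ_j (I−A)_1j·C_1j = (0.70)(0.51850) + (0.00)(0.13375) + (-0.30)(0.20600) + (-0.10)(0.14300) = 0.28685
(I − A)⁻¹ = adj(I−A) / det(I−A) ≈
  [   1.8076     0.3852     0.8419     0.5560]
  [   0.4663     1.7387     1.0851     0.6545]
  [   0.7181     0.8088     1.8581     0.8959]
  [   0.4985     0.2702     0.3190     1.2045]
x = (I − A)⁻¹ d = adj(I−A)·d / det(I−A), with det(I−A) = 0.28685:
  x_1 = (0.51850·800 + 0.11050·800 + 0.24150·640 + 0.15950·160) / 0.28685 = 683.28 / 0.28685 ≈ 2382.01
  x_2 = (0.13375·800 + 0.49875·800 + 0.31125·640 + 0.18775·160) / 0.28685 = 735.24 / 0.28685 ≈ 2563.15
  x_3 = (0.20600·800 + 0.23200·800 + 0.53300·640 + 0.25700·160) / 0.28685 = 732.64 / 0.28685 ≈ 2554.09
  x_4 = (0.14300·800 + 0.07750·800 + 0.09150·640 + 0.34550·160) / 0.28685 = 290.24 / 0.28685 ≈ 1011.82

x_1 = 2382.01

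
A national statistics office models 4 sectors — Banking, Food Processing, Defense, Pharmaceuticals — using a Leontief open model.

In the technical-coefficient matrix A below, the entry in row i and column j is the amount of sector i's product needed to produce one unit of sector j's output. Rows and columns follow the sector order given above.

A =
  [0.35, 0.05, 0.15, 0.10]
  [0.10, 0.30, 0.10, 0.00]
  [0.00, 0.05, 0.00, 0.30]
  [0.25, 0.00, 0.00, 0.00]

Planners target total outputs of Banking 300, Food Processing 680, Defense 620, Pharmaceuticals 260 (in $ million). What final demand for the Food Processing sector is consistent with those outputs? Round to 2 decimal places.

d_2 = 384.00

I − A =
  [   0.65    -0.05    -0.15    -0.10]
  [  -0.10     0.70    -0.10     0.00]
  [   0.00    -0.05     1.00    -0.30]
  [  -0.25     0.00     0.00     1.00]
d = (I − A) x:
  d_1 = (+0.65)·300 + (-0.05)·680 + (-0.15)·620 + (-0.10)·260 = 42.00
  d_2 = (-0.10)·300 + (+0.70)·680 + (-0.10)·620 + (+0.00)·260 = 384.00
  d_3 = (+0.00)·300 + (-0.05)·680 + (+1.00)·620 + (-0.30)·260 = 508.00
  d_4 = (-0.25)·300 + (+0.00)·680 + (+0.00)·620 + (+1.00)·260 = 185.00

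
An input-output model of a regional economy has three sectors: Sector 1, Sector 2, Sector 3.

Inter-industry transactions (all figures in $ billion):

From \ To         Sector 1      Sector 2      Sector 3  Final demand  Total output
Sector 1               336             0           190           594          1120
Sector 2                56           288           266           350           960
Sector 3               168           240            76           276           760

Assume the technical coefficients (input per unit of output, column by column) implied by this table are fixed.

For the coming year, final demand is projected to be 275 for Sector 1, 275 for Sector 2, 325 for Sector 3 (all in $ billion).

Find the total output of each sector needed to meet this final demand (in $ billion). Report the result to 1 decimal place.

x_1 = 637.2, x_2 = 780.4, x_3 = 684.1

Technical coefficients a_ij = z_ij / X_j:
  a_11 = 336/1120 = 0.30, a_21 = 56/1120 = 0.05, a_31 = 168/1120 = 0.15
  a_12 = 0/960 = 0.00, a_22 = 288/960 = 0.30, a_32 = 240/960 = 0.25
  a_13 = 190/760 = 0.25, a_23 = 266/760 = 0.35, a_33 = 76/760 = 0.10
I − A =
  [   0.70     0.00    -0.25]
  [  -0.05     0.70    -0.35]
  [  -0.15    -0.25     0.90]
Cofactors of I−A, C_ij = (−1)^(i+j)·(minor ij) (rows/columns in the sector order above):
  C_11 = (0.70)(0.90) − (-0.35)(-0.25) = 0.5425
  C_12 = −[(-0.05)(0.90) − (-0.35)(-0.15)] = 0.0975
  C_13 = (-0.05)(-0.25) − (0.70)(-0.15) = 0.1175
  C_21 = −[(0.00)(0.90) − (-0.25)(-0.25)] = 0.0625
  C_22 = (0.70)(0.90) − (-0.25)(-0.15) = 0.5925
  C_23 = −[(0.70)(-0.25) − (0.00)(-0.15)] = 0.1750
  C_31 = (0.00)(-0.35) − (-0.25)(0.70) = 0.1750
  C_32 = −[(0.70)(-0.35) − (-0.25)(-0.05)] = 0.2575
  C_33 = (0.70)(0.70) − (0.00)(-0.05) = 0.4900
det(I−A) = Σ_j (I−A)_1j·C_1j = (0.70)(0.5425) + (0.00)(0.0975) + (-0.25)(0.1175) = 0.350375
adj(I−A) = Cᵀ =
  [ 0.5425   0.0625   0.1750]
  [ 0.0975   0.5925   0.2575]
  [ 0.1175   0.1750   0.4900]
(I − A)⁻¹ = adj(I−A) / det(I−A) ≈
  [   1.5483     0.1784     0.4995]
  [   0.2783     1.6910     0.7349]
  [   0.3354     0.4995     1.3985]
x = (I − A)⁻¹ d = adj(I−A)·d / det(I−A), with det(I−A) = 0.350375:
  x_1 = (0.5425·275 + 0.0625·275 + 0.1750·325) / 0.350375 = 223.25 / 0.350375 ≈ 637.2
  x_2 = (0.0975·275 + 0.5925·275 + 0.2575·325) / 0.350375 = 273.4375 / 0.350375 ≈ 780.4
  x_3 = (0.1175·275 + 0.1750·275 + 0.4900·325) / 0.350375 = 239.6875 / 0.350375 ≈ 684.1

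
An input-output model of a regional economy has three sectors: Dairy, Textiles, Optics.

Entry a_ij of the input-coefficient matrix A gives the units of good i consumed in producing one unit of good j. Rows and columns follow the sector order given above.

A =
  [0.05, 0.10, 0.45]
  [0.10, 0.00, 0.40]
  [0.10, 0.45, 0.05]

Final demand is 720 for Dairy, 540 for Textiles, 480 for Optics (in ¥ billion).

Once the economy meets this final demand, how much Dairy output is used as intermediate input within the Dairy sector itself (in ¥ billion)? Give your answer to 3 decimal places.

z_DD = 72.788

I − A =
  [   0.95    -0.10    -0.45]
  [  -0.10     1.00    -0.40]
  [  -0.10    -0.45     0.95]
Cofactors of I−A, C_ij = (−1)^(i+j)·(minor ij) (rows/columns in the sector order above):
  C_11 = (1.00)(0.95) − (-0.40)(-0.45) = 0.7700
  C_12 = −[(-0.10)(0.95) − (-0.40)(-0.10)] = 0.1350
  C_13 = (-0.10)(-0.45) − (1.00)(-0.10) = 0.1450
  C_21 = −[(-0.10)(0.95) − (-0.45)(-0.45)] = 0.2975
  C_22 = (0.95)(0.95) − (-0.45)(-0.10) = 0.8575
  C_23 = −[(0.95)(-0.45) − (-0.10)(-0.10)] = 0.4375
  C_31 = (-0.10)(-0.40) − (-0.45)(1.00) = 0.4900
  C_32 = −[(0.95)(-0.40) − (-0.45)(-0.10)] = 0.4250
  C_33 = (0.95)(1.00) − (-0.10)(-0.10) = 0.9400
det(I−A) = Σ_j (I−A)_1j·C_1j = (0.95)(0.7700) + (-0.10)(0.1350) + (-0.45)(0.1450) = 0.65275
adj(I−A) = Cᵀ =
  [ 0.7700   0.2975   0.4900]
  [ 0.1350   0.8575   0.4250]
  [ 0.1450   0.4375   0.9400]
(I − A)⁻¹ = adj(I−A) / det(I−A) ≈
  [   1.1796     0.4558     0.7507]
  [   0.2068     1.3137     0.6511]
  [   0.2221     0.6702     1.4401]
First solve x = (I − A)⁻¹ d = adj(I−A)·d / det(I−A); in particular x_D = (0.7700·720 + 0.2975·540 + 0.4900·480) / 0.65275 = 950.25 / 0.65275 ≈ 1455.76408.
Intermediate flow from D to D: z_DD = a_DD · x_D = 0.05 × 950.25 / 0.65275 = 47.5125 / 0.65275 ≈ 72.788.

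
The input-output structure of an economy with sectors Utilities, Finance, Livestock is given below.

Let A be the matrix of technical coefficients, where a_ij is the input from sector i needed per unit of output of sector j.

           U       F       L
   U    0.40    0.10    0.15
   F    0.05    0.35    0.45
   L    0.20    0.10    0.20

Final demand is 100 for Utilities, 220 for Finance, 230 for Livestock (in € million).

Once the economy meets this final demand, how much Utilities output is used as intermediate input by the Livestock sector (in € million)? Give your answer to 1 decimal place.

I − A =
  [   0.60    -0.10    -0.15]
  [  -0.05     0.65    -0.45]
  [  -0.20    -0.10     0.80]
Cofactors of I−A, C_ij = (−1)^(i+j)·(minor ij) (rows/columns in the sector order above):
  C_11 = (0.65)(0.80) − (-0.45)(-0.10) = 0.4750
  C_12 = −[(-0.05)(0.80) − (-0.45)(-0.20)] = 0.1300
  C_13 = (-0.05)(-0.10) − (0.65)(-0.20) = 0.1350
  C_21 = −[(-0.10)(0.80) − (-0.15)(-0.10)] = 0.0950
  C_22 = (0.60)(0.80) − (-0.15)(-0.20) = 0.4500
  C_23 = −[(0.60)(-0.10) − (-0.10)(-0.20)] = 0.0800
  C_31 = (-0.10)(-0.45) − (-0.15)(0.65) = 0.1425
  C_32 = −[(0.60)(-0.45) − (-0.15)(-0.05)] = 0.2775
  C_33 = (0.60)(0.65) − (-0.10)(-0.05) = 0.3850
det(I−A) = Σ_j (I−A)_1j·C_1j = (0.60)(0.4750) + (-0.10)(0.1300) + (-0.15)(0.1350) = 0.25175
adj(I−A) = Cᵀ =
  [ 0.4750   0.0950   0.1425]
  [ 0.1300   0.4500   0.2775]
  [ 0.1350   0.0800   0.3850]
(I − A)⁻¹ = adj(I−A) / det(I−A) ≈
  [   1.8868     0.3774     0.5660]
  [   0.5164     1.7875     1.1023]
  [   0.5362     0.3178     1.5293]
First solve x = (I − A)⁻¹ d = adj(I−A)·d / det(I−A); in particular x_L = (0.1350·100 + 0.0800·220 + 0.3850·230) / 0.25175 = 119.65 / 0.25175 ≈ 475.273.
Intermediate flow from U to L: z_UL = a_UL · x_L = 0.15 × 119.65 / 0.25175 = 17.9475 / 0.25175 ≈ 71.3.

z_UL = 71.3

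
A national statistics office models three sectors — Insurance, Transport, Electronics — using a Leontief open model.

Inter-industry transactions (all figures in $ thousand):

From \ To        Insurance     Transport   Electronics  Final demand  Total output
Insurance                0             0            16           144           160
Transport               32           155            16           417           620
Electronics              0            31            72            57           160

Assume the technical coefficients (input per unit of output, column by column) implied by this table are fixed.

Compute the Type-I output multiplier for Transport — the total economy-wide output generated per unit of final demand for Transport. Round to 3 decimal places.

Technical coefficients a_ij = z_ij / X_j:
  a_11 = 0/160 = 0.00, a_21 = 32/160 = 0.20, a_31 = 0/160 = 0.00
  a_12 = 0/620 = 0.00, a_22 = 155/620 = 0.25, a_32 = 31/620 = 0.05
  a_13 = 16/160 = 0.10, a_23 = 16/160 = 0.10, a_33 = 72/160 = 0.45
I − A =
  [   1.00     0.00    -0.10]
  [  -0.20     0.75    -0.10]
  [   0.00    -0.05     0.55]
Cofactors of I−A, C_ij = (−1)^(i+j)·(minor ij) (rows/columns in the sector order above):
  C_11 = (0.75)(0.55) − (-0.10)(-0.05) = 0.4075
  C_12 = −[(-0.20)(0.55) − (-0.10)(0.00)] = 0.1100
  C_13 = (-0.20)(-0.05) − (0.75)(0.00) = 0.0100
  C_21 = −[(0.00)(0.55) − (-0.10)(-0.05)] = 0.0050
  C_22 = (1.00)(0.55) − (-0.10)(0.00) = 0.5500
  C_23 = −[(1.00)(-0.05) − (0.00)(0.00)] = 0.0500
  C_31 = (0.00)(-0.10) − (-0.10)(0.75) = 0.0750
  C_32 = −[(1.00)(-0.10) − (-0.10)(-0.20)] = 0.1200
  C_33 = (1.00)(0.75) − (0.00)(-0.20) = 0.7500
det(I−A) = Σ_j (I−A)_1j·C_1j = (1.00)(0.4075) + (0.00)(0.1100) + (-0.10)(0.0100) = 0.4065
adj(I−A) = Cᵀ =
  [ 0.4075   0.0050   0.0750]
  [ 0.1100   0.5500   0.1200]
  [ 0.0100   0.0500   0.7500]
(I − A)⁻¹ = adj(I−A) / det(I−A) ≈
  [   1.0025     0.0123     0.1845]
  [   0.2706     1.3530     0.2952]
  [   0.0246     0.1230     1.8450]
The output multiplier for sector j is the column-j sum of the Leontief inverse (I − A)⁻¹ = adj(I−A) / det(I−A).
Column 2 of adj(I−A): (0.0050, 0.5500, 0.0500); det(I−A) = 0.4065.
m_2 = (0.0050 + 0.5500 + 0.0500) / 0.4065 = 0.605 / 0.4065 ≈ 1.488.

m_2 = 1.488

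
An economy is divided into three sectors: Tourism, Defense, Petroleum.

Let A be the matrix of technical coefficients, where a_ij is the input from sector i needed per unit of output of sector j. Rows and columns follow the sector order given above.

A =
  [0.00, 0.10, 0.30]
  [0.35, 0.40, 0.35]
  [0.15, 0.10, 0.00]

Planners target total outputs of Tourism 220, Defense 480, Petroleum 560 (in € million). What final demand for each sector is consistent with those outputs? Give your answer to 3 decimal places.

d_1 = 4.000, d_2 = 15.000, d_3 = 479.000

I − A =
  [   1.00    -0.10    -0.30]
  [  -0.35     0.60    -0.35]
  [  -0.15    -0.10     1.00]
d = (I − A) x:
  d_1 = (+1.00)·220 + (-0.10)·480 + (-0.30)·560 = 4.000
  d_2 = (-0.35)·220 + (+0.60)·480 + (-0.35)·560 = 15.000
  d_3 = (-0.15)·220 + (-0.10)·480 + (+1.00)·560 = 479.000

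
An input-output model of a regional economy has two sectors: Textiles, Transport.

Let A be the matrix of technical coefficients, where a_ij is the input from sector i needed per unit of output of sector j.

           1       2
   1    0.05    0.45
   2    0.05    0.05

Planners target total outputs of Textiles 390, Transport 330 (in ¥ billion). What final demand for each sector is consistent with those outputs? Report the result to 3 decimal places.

d_1 = 222.000, d_2 = 294.000

I − A =
  [   0.95    -0.45]
  [  -0.05     0.95]
d = (I − A) x:
  d_1 = (+0.95)·390 + (-0.45)·330 = 222.000
  d_2 = (-0.05)·390 + (+0.95)·330 = 294.000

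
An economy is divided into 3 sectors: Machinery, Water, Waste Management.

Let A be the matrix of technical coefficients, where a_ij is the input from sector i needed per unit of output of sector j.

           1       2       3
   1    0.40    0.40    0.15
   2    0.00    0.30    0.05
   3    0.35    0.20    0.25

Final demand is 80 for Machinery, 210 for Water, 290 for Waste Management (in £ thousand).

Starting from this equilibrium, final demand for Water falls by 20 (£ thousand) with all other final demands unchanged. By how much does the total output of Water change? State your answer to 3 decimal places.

Δx_2 = -29.972

I − A =
  [   0.60    -0.40    -0.15]
  [   0.00     0.70    -0.05]
  [  -0.35    -0.20     0.75]
Cofactors of I−A, C_ij = (−1)^(i+j)·(minor ij) (rows/columns in the sector order above):
  C_11 = (0.70)(0.75) − (-0.05)(-0.20) = 0.5150
  C_12 = −[(0.00)(0.75) − (-0.05)(-0.35)] = 0.0175
  C_13 = (0.00)(-0.20) − (0.70)(-0.35) = 0.2450
  C_21 = −[(-0.40)(0.75) − (-0.15)(-0.20)] = 0.3300
  C_22 = (0.60)(0.75) − (-0.15)(-0.35) = 0.3975
  C_23 = −[(0.60)(-0.20) − (-0.40)(-0.35)] = 0.2600
  C_31 = (-0.40)(-0.05) − (-0.15)(0.70) = 0.1250
  C_32 = −[(0.60)(-0.05) − (-0.15)(0.00)] = 0.0300
  C_33 = (0.60)(0.70) − (-0.40)(0.00) = 0.4200
det(I−A) = Σ_j (I−A)_1j·C_1j = (0.60)(0.5150) + (-0.40)(0.0175) + (-0.15)(0.2450) = 0.26525
adj(I−A) = Cᵀ =
  [ 0.5150   0.3300   0.1250]
  [ 0.0175   0.3975   0.0300]
  [ 0.2450   0.2600   0.4200]
(I − A)⁻¹ = adj(I−A) / det(I−A) ≈
  [   1.9416     1.2441     0.4713]
  [   0.0660     1.4986     0.1131]
  [   0.9237     0.9802     1.5834]
Δx = (I − A)⁻¹ Δd with Δd having -20 in the Water component and 0 elsewhere.
So Δx_2 = L_22 · (-20), where L_22 = adj(I−A)_22 / det(I−A) = 0.3975 / 0.26525.
Δx_2 = 0.3975 × (-20) / 0.26525 = -7.95 / 0.26525 ≈ -29.972.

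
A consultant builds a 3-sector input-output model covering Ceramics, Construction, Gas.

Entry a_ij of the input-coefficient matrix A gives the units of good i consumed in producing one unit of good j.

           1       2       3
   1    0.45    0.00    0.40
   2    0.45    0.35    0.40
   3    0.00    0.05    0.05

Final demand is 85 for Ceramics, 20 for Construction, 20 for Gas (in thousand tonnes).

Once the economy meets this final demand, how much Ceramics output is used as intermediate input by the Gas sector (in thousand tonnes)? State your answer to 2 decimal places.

z_13 = 12.03

I − A =
  [   0.55     0.00    -0.40]
  [  -0.45     0.65    -0.40]
  [   0.00    -0.05     0.95]
Cofactors of I−A, C_ij = (−1)^(i+j)·(minor ij) (rows/columns in the sector order above):
  C_11 = (0.65)(0.95) − (-0.40)(-0.05) = 0.5975
  C_12 = −[(-0.45)(0.95) − (-0.40)(0.00)] = 0.4275
  C_13 = (-0.45)(-0.05) − (0.65)(0.00) = 0.0225
  C_21 = −[(0.00)(0.95) − (-0.40)(-0.05)] = 0.0200
  C_22 = (0.55)(0.95) − (-0.40)(0.00) = 0.5225
  C_23 = −[(0.55)(-0.05) − (0.00)(0.00)] = 0.0275
  C_31 = (0.00)(-0.40) − (-0.40)(0.65) = 0.2600
  C_32 = −[(0.55)(-0.40) − (-0.40)(-0.45)] = 0.4000
  C_33 = (0.55)(0.65) − (0.00)(-0.45) = 0.3575
det(I−A) = Σ_j (I−A)_1j·C_1j = (0.55)(0.5975) + (0.00)(0.4275) + (-0.40)(0.0225) = 0.319625
adj(I−A) = Cᵀ =
  [ 0.5975   0.0200   0.2600]
  [ 0.4275   0.5225   0.4000]
  [ 0.0225   0.0275   0.3575]
(I − A)⁻¹ = adj(I−A) / det(I−A) ≈
  [   1.8694     0.0626     0.8135]
  [   1.3375     1.6347     1.2515]
  [   0.0704     0.0860     1.1185]
First solve x = (I − A)⁻¹ d = adj(I−A)·d / det(I−A); in particular x_3 = (0.0225·85 + 0.0275·20 + 0.3575·20) / 0.319625 = 9.6125 / 0.319625 ≈ 30.0743.
Intermediate flow from 1 to 3: z_13 = a_13 · x_3 = 0.40 × 9.6125 / 0.319625 = 3.845 / 0.319625 ≈ 12.03.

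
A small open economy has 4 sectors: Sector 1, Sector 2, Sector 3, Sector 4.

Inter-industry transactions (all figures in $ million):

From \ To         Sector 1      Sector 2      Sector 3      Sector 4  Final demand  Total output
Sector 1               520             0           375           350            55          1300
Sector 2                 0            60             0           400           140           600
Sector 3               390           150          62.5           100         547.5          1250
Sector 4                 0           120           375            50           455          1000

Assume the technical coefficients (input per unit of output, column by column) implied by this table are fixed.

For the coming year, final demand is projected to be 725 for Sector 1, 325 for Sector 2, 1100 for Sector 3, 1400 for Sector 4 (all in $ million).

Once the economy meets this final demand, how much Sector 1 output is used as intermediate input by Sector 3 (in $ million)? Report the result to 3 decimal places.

z_13 = 997.576

Technical coefficients a_ij = z_ij / X_j:
  a_11 = 520/1300 = 0.40, a_21 = 0/1300 = 0.00, a_31 = 390/1300 = 0.30, a_41 = 0/1300 = 0.00
  a_12 = 0/600 = 0.00, a_22 = 60/600 = 0.10, a_32 = 150/600 = 0.25, a_42 = 120/600 = 0.20
  a_13 = 375/1250 = 0.30, a_23 = 0/1250 = 0.00, a_33 = 62.5/1250 = 0.05, a_43 = 375/1250 = 0.30
  a_14 = 350/1000 = 0.35, a_24 = 400/1000 = 0.40, a_34 = 100/1000 = 0.10, a_44 = 50/1000 = 0.05
I − A =
  [   0.60     0.00    -0.30    -0.35]
  [   0.00     0.90     0.00    -0.40]
  [  -0.30    -0.25     0.95    -0.10]
  [   0.00    -0.20    -0.30     0.95]
Compute the cofactors C_ij = (−1)^(i+j)·(3×3 minor ij) of I−A; the adjugate is their transpose:
adj(I−A) = Cᵀ =
  [ 0.67925   0.17000   0.32700   0.35625]
  [ 0.03600   0.40650   0.07200   0.19200]
  [ 0.23250   0.17550   0.46500   0.20850]
  [ 0.08100   0.14100   0.16200   0.43200]
det(I−A) = Σ_j (I−A)_1j·C_1j = (0.60)(0.67925) + (0.00)(0.03600) + (-0.30)(0.23250) + (-0.35)(0.08100) = 0.30945
(I − A)⁻¹ = adj(I−A) / det(I−A) ≈
  [   2.1950     0.5494     1.0567     1.1512]
  [   0.1163     1.3136     0.2327     0.6205]
  [   0.7513     0.5671     1.5027     0.6738]
  [   0.2618     0.4556     0.5235     1.3960]
First solve x = (I − A)⁻¹ d = adj(I−A)·d / det(I−A); in particular x_3 = (0.23250·725 + 0.17550·325 + 0.46500·1100 + 0.20850·1400) / 0.30945 = 1029.00 / 0.30945 ≈ 3325.25448.
Intermediate flow from 1 to 3: z_13 = a_13 · x_3 = 0.30 × 1029.00 / 0.30945 = 308.70 / 0.30945 ≈ 997.576.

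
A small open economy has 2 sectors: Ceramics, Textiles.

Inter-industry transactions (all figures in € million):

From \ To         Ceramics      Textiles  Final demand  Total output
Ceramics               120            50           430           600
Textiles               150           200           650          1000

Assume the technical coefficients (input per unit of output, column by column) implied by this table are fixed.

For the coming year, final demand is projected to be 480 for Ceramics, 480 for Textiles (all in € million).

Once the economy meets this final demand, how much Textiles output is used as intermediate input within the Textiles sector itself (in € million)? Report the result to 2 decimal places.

Technical coefficients a_ij = z_ij / X_j:
  a_11 = 120/600 = 0.20, a_21 = 150/600 = 0.25
  a_12 = 50/1000 = 0.05, a_22 = 200/1000 = 0.20
I − A =
  [   0.80    -0.05]
  [  -0.25     0.80]
det(I−A) = (0.80)(0.80) − (-0.05)(-0.25) = 0.6275
adj(I−A) = [[0.80, 0.05], [0.25, 0.80]]
(I − A)⁻¹ = adj(I−A) / det(I−A) ≈
  [   1.2749     0.0797]
  [   0.3984     1.2749]
First solve x = (I − A)⁻¹ d = adj(I−A)·d / det(I−A); in particular x_2 = (0.25·480 + 0.80·480) / 0.6275 = 504.00 / 0.6275 ≈ 803.1873.
Intermediate flow from 2 to 2: z_22 = a_22 · x_2 = 0.20 × 504.00 / 0.6275 = 100.80 / 0.6275 ≈ 160.64.

z_22 = 160.64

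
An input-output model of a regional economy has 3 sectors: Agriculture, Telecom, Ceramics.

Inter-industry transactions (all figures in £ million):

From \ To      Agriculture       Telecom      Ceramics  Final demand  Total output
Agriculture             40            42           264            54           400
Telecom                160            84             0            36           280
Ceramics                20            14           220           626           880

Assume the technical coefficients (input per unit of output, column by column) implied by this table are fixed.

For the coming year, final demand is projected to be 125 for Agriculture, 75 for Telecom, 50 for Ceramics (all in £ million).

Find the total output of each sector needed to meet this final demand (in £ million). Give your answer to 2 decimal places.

x_1 = 208.49, x_2 = 226.28, x_3 = 95.65

Technical coefficients a_ij = z_ij / X_j:
  a_11 = 40/400 = 0.10, a_21 = 160/400 = 0.40, a_31 = 20/400 = 0.05
  a_12 = 42/280 = 0.15, a_22 = 84/280 = 0.30, a_32 = 14/280 = 0.05
  a_13 = 264/880 = 0.30, a_23 = 0/880 = 0.00, a_33 = 220/880 = 0.25
I − A =
  [   0.90    -0.15    -0.30]
  [  -0.40     0.70     0.00]
  [  -0.05    -0.05     0.75]
Cofactors of I−A, C_ij = (−1)^(i+j)·(minor ij) (rows/columns in the sector order above):
  C_11 = (0.70)(0.75) − (0.00)(-0.05) = 0.5250
  C_12 = −[(-0.40)(0.75) − (0.00)(-0.05)] = 0.3000
  C_13 = (-0.40)(-0.05) − (0.70)(-0.05) = 0.0550
  C_21 = −[(-0.15)(0.75) − (-0.30)(-0.05)] = 0.1275
  C_22 = (0.90)(0.75) − (-0.30)(-0.05) = 0.6600
  C_23 = −[(0.90)(-0.05) − (-0.15)(-0.05)] = 0.0525
  C_31 = (-0.15)(0.00) − (-0.30)(0.70) = 0.2100
  C_32 = −[(0.90)(0.00) − (-0.30)(-0.40)] = 0.1200
  C_33 = (0.90)(0.70) − (-0.15)(-0.40) = 0.5700
det(I−A) = Σ_j (I−A)_1j·C_1j = (0.90)(0.5250) + (-0.15)(0.3000) + (-0.30)(0.0550) = 0.4110
adj(I−A) = Cᵀ =
  [ 0.5250   0.1275   0.2100]
  [ 0.3000   0.6600   0.1200]
  [ 0.0550   0.0525   0.5700]
(I − A)⁻¹ = adj(I−A) / det(I−A) ≈
  [   1.2774     0.3102     0.5109]
  [   0.7299     1.6058     0.2920]
  [   0.1338     0.1277     1.3869]
x = (I − A)⁻¹ d = adj(I−A)·d / det(I−A), with det(I−A) = 0.4110:
  x_1 = (0.5250·125 + 0.1275·75 + 0.2100·50) / 0.4110 = 85.6875 / 0.4110 ≈ 208.49
  x_2 = (0.3000·125 + 0.6600·75 + 0.1200·50) / 0.4110 = 93.00 / 0.4110 ≈ 226.28
  x_3 = (0.0550·125 + 0.0525·75 + 0.5700·50) / 0.4110 = 39.3125 / 0.4110 ≈ 95.65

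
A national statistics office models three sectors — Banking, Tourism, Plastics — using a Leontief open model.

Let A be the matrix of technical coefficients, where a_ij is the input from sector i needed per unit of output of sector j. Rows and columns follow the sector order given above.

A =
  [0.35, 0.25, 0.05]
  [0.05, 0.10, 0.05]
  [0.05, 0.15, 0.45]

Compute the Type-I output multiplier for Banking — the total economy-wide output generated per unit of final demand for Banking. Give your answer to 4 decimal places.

I − A =
  [   0.65    -0.25    -0.05]
  [  -0.05     0.90    -0.05]
  [  -0.05    -0.15     0.55]
Cofactors of I−A, C_ij = (−1)^(i+j)·(minor ij) (rows/columns in the sector order above):
  C_11 = (0.90)(0.55) − (-0.05)(-0.15) = 0.4875
  C_12 = −[(-0.05)(0.55) − (-0.05)(-0.05)] = 0.0300
  C_13 = (-0.05)(-0.15) − (0.90)(-0.05) = 0.0525
  C_21 = −[(-0.25)(0.55) − (-0.05)(-0.15)] = 0.1450
  C_22 = (0.65)(0.55) − (-0.05)(-0.05) = 0.3550
  C_23 = −[(0.65)(-0.15) − (-0.25)(-0.05)] = 0.1100
  C_31 = (-0.25)(-0.05) − (-0.05)(0.90) = 0.0575
  C_32 = −[(0.65)(-0.05) − (-0.05)(-0.05)] = 0.0350
  C_33 = (0.65)(0.90) − (-0.25)(-0.05) = 0.5725
det(I−A) = Σ_j (I−A)_1j·C_1j = (0.65)(0.4875) + (-0.25)(0.0300) + (-0.05)(0.0525) = 0.30675
adj(I−A) = Cᵀ =
  [ 0.4875   0.1450   0.0575]
  [ 0.0300   0.3550   0.0350]
  [ 0.0525   0.1100   0.5725]
(I − A)⁻¹ = adj(I−A) / det(I−A) ≈
  [   1.58924     0.47270     0.18745]
  [   0.09780     1.15729     0.11410]
  [   0.17115     0.35860     1.86634]
The output multiplier for sector j is the column-j sum of the Leontief inverse (I − A)⁻¹ = adj(I−A) / det(I−A).
Column 1 of adj(I−A): (0.4875, 0.0300, 0.0525); det(I−A) = 0.30675.
m_1 = (0.4875 + 0.0300 + 0.0525) / 0.30675 = 0.57 / 0.30675 ≈ 1.8582.

m_1 = 1.8582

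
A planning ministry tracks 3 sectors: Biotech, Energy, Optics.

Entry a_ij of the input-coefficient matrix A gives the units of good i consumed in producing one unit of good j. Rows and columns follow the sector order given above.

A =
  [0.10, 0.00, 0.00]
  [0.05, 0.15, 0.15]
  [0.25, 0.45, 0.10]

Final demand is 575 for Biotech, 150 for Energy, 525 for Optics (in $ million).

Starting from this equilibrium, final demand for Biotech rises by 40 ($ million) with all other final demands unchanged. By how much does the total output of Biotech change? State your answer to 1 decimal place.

Δx_B = 44.4

I − A =
  [   0.90     0.00     0.00]
  [  -0.05     0.85    -0.15]
  [  -0.25    -0.45     0.90]
Cofactors of I−A, C_ij = (−1)^(i+j)·(minor ij) (rows/columns in the sector order above):
  C_11 = (0.85)(0.90) − (-0.15)(-0.45) = 0.6975
  C_12 = −[(-0.05)(0.90) − (-0.15)(-0.25)] = 0.0825
  C_13 = (-0.05)(-0.45) − (0.85)(-0.25) = 0.2350
  C_21 = −[(0.00)(0.90) − (0.00)(-0.45)] = 0.0000
  C_22 = (0.90)(0.90) − (0.00)(-0.25) = 0.8100
  C_23 = −[(0.90)(-0.45) − (0.00)(-0.25)] = 0.4050
  C_31 = (0.00)(-0.15) − (0.00)(0.85) = 0.0000
  C_32 = −[(0.90)(-0.15) − (0.00)(-0.05)] = 0.1350
  C_33 = (0.90)(0.85) − (0.00)(-0.05) = 0.7650
det(I−A) = Σ_j (I−A)_1j·C_1j = (0.90)(0.6975) + (0.00)(0.0825) + (0.00)(0.2350) = 0.62775
adj(I−A) = Cᵀ =
  [ 0.6975   0.0000   0.0000]
  [ 0.0825   0.8100   0.1350]
  [ 0.2350   0.4050   0.7650]
(I − A)⁻¹ = adj(I−A) / det(I−A) ≈
  [   1.1111     0.0000     0.0000]
  [   0.1314     1.2903     0.2151]
  [   0.3744     0.6452     1.2186]
Δx = (I − A)⁻¹ Δd with Δd having +40 in the Biotech component and 0 elsewhere.
So Δx_B = L_BB · (+40), where L_BB = adj(I−A)_BB / det(I−A) = 0.6975 / 0.62775.
Δx_B = 0.6975 × (+40) / 0.62775 = 27.90 / 0.62775 ≈ 44.4.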